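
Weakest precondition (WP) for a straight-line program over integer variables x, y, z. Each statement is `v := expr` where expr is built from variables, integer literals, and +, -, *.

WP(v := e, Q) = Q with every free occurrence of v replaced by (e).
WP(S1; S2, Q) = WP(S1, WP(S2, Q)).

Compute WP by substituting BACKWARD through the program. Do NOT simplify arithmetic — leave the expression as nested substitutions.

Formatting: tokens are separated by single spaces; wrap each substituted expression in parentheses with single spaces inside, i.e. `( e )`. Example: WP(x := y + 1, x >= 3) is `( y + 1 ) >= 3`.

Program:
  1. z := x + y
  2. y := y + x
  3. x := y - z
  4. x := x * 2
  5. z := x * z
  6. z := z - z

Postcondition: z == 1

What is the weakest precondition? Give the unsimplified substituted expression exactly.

post: z == 1
stmt 6: z := z - z  -- replace 1 occurrence(s) of z with (z - z)
  => ( z - z ) == 1
stmt 5: z := x * z  -- replace 2 occurrence(s) of z with (x * z)
  => ( ( x * z ) - ( x * z ) ) == 1
stmt 4: x := x * 2  -- replace 2 occurrence(s) of x with (x * 2)
  => ( ( ( x * 2 ) * z ) - ( ( x * 2 ) * z ) ) == 1
stmt 3: x := y - z  -- replace 2 occurrence(s) of x with (y - z)
  => ( ( ( ( y - z ) * 2 ) * z ) - ( ( ( y - z ) * 2 ) * z ) ) == 1
stmt 2: y := y + x  -- replace 2 occurrence(s) of y with (y + x)
  => ( ( ( ( ( y + x ) - z ) * 2 ) * z ) - ( ( ( ( y + x ) - z ) * 2 ) * z ) ) == 1
stmt 1: z := x + y  -- replace 4 occurrence(s) of z with (x + y)
  => ( ( ( ( ( y + x ) - ( x + y ) ) * 2 ) * ( x + y ) ) - ( ( ( ( y + x ) - ( x + y ) ) * 2 ) * ( x + y ) ) ) == 1

Answer: ( ( ( ( ( y + x ) - ( x + y ) ) * 2 ) * ( x + y ) ) - ( ( ( ( y + x ) - ( x + y ) ) * 2 ) * ( x + y ) ) ) == 1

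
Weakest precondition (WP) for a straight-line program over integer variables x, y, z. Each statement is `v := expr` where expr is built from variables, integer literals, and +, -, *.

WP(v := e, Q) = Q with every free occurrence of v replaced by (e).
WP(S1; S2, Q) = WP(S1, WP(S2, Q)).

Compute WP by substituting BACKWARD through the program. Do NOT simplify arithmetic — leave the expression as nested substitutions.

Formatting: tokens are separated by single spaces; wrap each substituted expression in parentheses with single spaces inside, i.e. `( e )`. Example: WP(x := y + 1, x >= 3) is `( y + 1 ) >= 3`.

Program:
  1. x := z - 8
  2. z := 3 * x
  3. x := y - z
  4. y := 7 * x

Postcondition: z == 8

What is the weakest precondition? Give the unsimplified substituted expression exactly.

post: z == 8
stmt 4: y := 7 * x  -- replace 0 occurrence(s) of y with (7 * x)
  => z == 8
stmt 3: x := y - z  -- replace 0 occurrence(s) of x with (y - z)
  => z == 8
stmt 2: z := 3 * x  -- replace 1 occurrence(s) of z with (3 * x)
  => ( 3 * x ) == 8
stmt 1: x := z - 8  -- replace 1 occurrence(s) of x with (z - 8)
  => ( 3 * ( z - 8 ) ) == 8

Answer: ( 3 * ( z - 8 ) ) == 8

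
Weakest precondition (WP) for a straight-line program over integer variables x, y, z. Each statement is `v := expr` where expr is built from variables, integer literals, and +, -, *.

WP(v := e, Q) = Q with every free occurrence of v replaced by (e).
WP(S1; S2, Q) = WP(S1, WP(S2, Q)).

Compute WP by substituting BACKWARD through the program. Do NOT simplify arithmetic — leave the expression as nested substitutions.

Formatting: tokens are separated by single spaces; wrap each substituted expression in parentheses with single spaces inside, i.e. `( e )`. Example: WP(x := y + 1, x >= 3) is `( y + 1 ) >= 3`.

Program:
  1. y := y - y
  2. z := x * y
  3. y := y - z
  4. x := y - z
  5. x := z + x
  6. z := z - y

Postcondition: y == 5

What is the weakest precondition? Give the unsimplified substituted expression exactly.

post: y == 5
stmt 6: z := z - y  -- replace 0 occurrence(s) of z with (z - y)
  => y == 5
stmt 5: x := z + x  -- replace 0 occurrence(s) of x with (z + x)
  => y == 5
stmt 4: x := y - z  -- replace 0 occurrence(s) of x with (y - z)
  => y == 5
stmt 3: y := y - z  -- replace 1 occurrence(s) of y with (y - z)
  => ( y - z ) == 5
stmt 2: z := x * y  -- replace 1 occurrence(s) of z with (x * y)
  => ( y - ( x * y ) ) == 5
stmt 1: y := y - y  -- replace 2 occurrence(s) of y with (y - y)
  => ( ( y - y ) - ( x * ( y - y ) ) ) == 5

Answer: ( ( y - y ) - ( x * ( y - y ) ) ) == 5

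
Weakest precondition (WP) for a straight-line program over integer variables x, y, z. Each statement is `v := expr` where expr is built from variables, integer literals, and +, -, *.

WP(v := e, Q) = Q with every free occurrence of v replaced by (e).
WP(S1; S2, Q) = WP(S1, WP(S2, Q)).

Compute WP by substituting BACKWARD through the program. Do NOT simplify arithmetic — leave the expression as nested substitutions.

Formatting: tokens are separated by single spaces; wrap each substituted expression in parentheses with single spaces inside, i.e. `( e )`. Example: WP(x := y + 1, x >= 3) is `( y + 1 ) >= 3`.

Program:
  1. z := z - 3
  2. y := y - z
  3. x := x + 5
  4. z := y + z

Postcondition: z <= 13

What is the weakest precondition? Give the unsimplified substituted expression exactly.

Answer: ( ( y - ( z - 3 ) ) + ( z - 3 ) ) <= 13

Derivation:
post: z <= 13
stmt 4: z := y + z  -- replace 1 occurrence(s) of z with (y + z)
  => ( y + z ) <= 13
stmt 3: x := x + 5  -- replace 0 occurrence(s) of x with (x + 5)
  => ( y + z ) <= 13
stmt 2: y := y - z  -- replace 1 occurrence(s) of y with (y - z)
  => ( ( y - z ) + z ) <= 13
stmt 1: z := z - 3  -- replace 2 occurrence(s) of z with (z - 3)
  => ( ( y - ( z - 3 ) ) + ( z - 3 ) ) <= 13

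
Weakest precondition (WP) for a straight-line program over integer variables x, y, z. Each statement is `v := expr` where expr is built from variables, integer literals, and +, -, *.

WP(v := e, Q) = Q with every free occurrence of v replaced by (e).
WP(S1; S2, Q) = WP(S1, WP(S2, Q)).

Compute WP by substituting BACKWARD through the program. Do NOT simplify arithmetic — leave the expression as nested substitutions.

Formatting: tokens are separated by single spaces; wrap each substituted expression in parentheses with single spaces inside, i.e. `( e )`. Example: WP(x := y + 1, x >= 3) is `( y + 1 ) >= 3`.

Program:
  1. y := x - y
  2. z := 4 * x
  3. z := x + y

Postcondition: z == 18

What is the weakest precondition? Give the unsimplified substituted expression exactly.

Answer: ( x + ( x - y ) ) == 18

Derivation:
post: z == 18
stmt 3: z := x + y  -- replace 1 occurrence(s) of z with (x + y)
  => ( x + y ) == 18
stmt 2: z := 4 * x  -- replace 0 occurrence(s) of z with (4 * x)
  => ( x + y ) == 18
stmt 1: y := x - y  -- replace 1 occurrence(s) of y with (x - y)
  => ( x + ( x - y ) ) == 18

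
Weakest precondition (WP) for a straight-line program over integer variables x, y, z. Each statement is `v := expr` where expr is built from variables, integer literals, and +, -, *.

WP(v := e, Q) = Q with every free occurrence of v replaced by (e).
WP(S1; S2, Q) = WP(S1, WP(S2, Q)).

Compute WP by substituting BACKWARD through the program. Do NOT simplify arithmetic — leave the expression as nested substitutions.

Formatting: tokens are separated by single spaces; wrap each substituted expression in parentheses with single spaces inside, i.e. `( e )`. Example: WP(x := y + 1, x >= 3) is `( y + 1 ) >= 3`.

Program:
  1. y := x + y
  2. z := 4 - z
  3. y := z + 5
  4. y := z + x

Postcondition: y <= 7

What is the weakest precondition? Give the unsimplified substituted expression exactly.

post: y <= 7
stmt 4: y := z + x  -- replace 1 occurrence(s) of y with (z + x)
  => ( z + x ) <= 7
stmt 3: y := z + 5  -- replace 0 occurrence(s) of y with (z + 5)
  => ( z + x ) <= 7
stmt 2: z := 4 - z  -- replace 1 occurrence(s) of z with (4 - z)
  => ( ( 4 - z ) + x ) <= 7
stmt 1: y := x + y  -- replace 0 occurrence(s) of y with (x + y)
  => ( ( 4 - z ) + x ) <= 7

Answer: ( ( 4 - z ) + x ) <= 7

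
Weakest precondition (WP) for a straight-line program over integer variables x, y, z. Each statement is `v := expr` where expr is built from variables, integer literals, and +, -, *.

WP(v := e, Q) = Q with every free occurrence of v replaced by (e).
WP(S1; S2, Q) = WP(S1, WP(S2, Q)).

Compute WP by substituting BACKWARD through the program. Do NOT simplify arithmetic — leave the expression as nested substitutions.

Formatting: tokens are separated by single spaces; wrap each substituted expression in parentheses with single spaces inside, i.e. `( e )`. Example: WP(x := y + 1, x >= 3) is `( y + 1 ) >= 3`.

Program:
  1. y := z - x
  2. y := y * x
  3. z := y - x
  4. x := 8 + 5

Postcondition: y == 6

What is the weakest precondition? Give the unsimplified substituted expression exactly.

Answer: ( ( z - x ) * x ) == 6

Derivation:
post: y == 6
stmt 4: x := 8 + 5  -- replace 0 occurrence(s) of x with (8 + 5)
  => y == 6
stmt 3: z := y - x  -- replace 0 occurrence(s) of z with (y - x)
  => y == 6
stmt 2: y := y * x  -- replace 1 occurrence(s) of y with (y * x)
  => ( y * x ) == 6
stmt 1: y := z - x  -- replace 1 occurrence(s) of y with (z - x)
  => ( ( z - x ) * x ) == 6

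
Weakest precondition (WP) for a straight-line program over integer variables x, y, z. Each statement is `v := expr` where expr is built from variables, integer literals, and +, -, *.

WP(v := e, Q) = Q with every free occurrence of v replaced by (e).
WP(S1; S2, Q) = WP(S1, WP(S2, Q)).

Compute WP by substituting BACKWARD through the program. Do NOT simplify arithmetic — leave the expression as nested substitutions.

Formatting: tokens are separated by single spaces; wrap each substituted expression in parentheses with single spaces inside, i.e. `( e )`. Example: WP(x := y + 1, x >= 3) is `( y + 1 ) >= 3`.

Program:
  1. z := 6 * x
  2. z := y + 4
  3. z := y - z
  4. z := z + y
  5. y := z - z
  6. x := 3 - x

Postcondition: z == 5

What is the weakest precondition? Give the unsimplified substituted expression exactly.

Answer: ( ( y - ( y + 4 ) ) + y ) == 5

Derivation:
post: z == 5
stmt 6: x := 3 - x  -- replace 0 occurrence(s) of x with (3 - x)
  => z == 5
stmt 5: y := z - z  -- replace 0 occurrence(s) of y with (z - z)
  => z == 5
stmt 4: z := z + y  -- replace 1 occurrence(s) of z with (z + y)
  => ( z + y ) == 5
stmt 3: z := y - z  -- replace 1 occurrence(s) of z with (y - z)
  => ( ( y - z ) + y ) == 5
stmt 2: z := y + 4  -- replace 1 occurrence(s) of z with (y + 4)
  => ( ( y - ( y + 4 ) ) + y ) == 5
stmt 1: z := 6 * x  -- replace 0 occurrence(s) of z with (6 * x)
  => ( ( y - ( y + 4 ) ) + y ) == 5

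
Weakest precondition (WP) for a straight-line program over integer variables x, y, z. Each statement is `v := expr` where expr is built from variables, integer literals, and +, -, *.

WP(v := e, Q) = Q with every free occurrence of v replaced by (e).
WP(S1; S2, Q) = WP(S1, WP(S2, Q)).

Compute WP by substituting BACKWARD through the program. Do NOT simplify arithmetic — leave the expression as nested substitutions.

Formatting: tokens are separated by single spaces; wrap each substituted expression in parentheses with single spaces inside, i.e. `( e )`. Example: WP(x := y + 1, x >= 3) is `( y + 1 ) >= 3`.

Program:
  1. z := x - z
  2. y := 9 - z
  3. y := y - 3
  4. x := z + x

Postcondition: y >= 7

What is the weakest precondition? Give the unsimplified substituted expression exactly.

post: y >= 7
stmt 4: x := z + x  -- replace 0 occurrence(s) of x with (z + x)
  => y >= 7
stmt 3: y := y - 3  -- replace 1 occurrence(s) of y with (y - 3)
  => ( y - 3 ) >= 7
stmt 2: y := 9 - z  -- replace 1 occurrence(s) of y with (9 - z)
  => ( ( 9 - z ) - 3 ) >= 7
stmt 1: z := x - z  -- replace 1 occurrence(s) of z with (x - z)
  => ( ( 9 - ( x - z ) ) - 3 ) >= 7

Answer: ( ( 9 - ( x - z ) ) - 3 ) >= 7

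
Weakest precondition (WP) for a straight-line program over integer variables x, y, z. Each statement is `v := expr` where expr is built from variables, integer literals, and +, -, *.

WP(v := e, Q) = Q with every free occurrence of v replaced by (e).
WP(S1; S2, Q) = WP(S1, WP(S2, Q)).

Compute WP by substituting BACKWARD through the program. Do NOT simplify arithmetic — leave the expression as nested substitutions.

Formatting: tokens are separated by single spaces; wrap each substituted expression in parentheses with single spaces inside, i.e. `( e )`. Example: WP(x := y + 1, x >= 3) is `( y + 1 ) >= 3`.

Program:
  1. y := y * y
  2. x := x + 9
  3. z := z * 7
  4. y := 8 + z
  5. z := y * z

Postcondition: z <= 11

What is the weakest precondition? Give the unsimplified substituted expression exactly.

Answer: ( ( 8 + ( z * 7 ) ) * ( z * 7 ) ) <= 11

Derivation:
post: z <= 11
stmt 5: z := y * z  -- replace 1 occurrence(s) of z with (y * z)
  => ( y * z ) <= 11
stmt 4: y := 8 + z  -- replace 1 occurrence(s) of y with (8 + z)
  => ( ( 8 + z ) * z ) <= 11
stmt 3: z := z * 7  -- replace 2 occurrence(s) of z with (z * 7)
  => ( ( 8 + ( z * 7 ) ) * ( z * 7 ) ) <= 11
stmt 2: x := x + 9  -- replace 0 occurrence(s) of x with (x + 9)
  => ( ( 8 + ( z * 7 ) ) * ( z * 7 ) ) <= 11
stmt 1: y := y * y  -- replace 0 occurrence(s) of y with (y * y)
  => ( ( 8 + ( z * 7 ) ) * ( z * 7 ) ) <= 11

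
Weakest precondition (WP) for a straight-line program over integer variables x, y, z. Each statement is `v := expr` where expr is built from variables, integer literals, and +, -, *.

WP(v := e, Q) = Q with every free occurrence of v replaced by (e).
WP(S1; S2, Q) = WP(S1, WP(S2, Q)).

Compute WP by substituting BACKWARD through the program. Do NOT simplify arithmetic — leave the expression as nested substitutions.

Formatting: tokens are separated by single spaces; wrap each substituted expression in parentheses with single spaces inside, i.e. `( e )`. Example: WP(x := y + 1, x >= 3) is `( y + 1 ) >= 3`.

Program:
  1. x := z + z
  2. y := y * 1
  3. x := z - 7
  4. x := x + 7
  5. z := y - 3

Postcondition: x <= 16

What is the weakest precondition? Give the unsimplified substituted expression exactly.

Answer: ( ( z - 7 ) + 7 ) <= 16

Derivation:
post: x <= 16
stmt 5: z := y - 3  -- replace 0 occurrence(s) of z with (y - 3)
  => x <= 16
stmt 4: x := x + 7  -- replace 1 occurrence(s) of x with (x + 7)
  => ( x + 7 ) <= 16
stmt 3: x := z - 7  -- replace 1 occurrence(s) of x with (z - 7)
  => ( ( z - 7 ) + 7 ) <= 16
stmt 2: y := y * 1  -- replace 0 occurrence(s) of y with (y * 1)
  => ( ( z - 7 ) + 7 ) <= 16
stmt 1: x := z + z  -- replace 0 occurrence(s) of x with (z + z)
  => ( ( z - 7 ) + 7 ) <= 16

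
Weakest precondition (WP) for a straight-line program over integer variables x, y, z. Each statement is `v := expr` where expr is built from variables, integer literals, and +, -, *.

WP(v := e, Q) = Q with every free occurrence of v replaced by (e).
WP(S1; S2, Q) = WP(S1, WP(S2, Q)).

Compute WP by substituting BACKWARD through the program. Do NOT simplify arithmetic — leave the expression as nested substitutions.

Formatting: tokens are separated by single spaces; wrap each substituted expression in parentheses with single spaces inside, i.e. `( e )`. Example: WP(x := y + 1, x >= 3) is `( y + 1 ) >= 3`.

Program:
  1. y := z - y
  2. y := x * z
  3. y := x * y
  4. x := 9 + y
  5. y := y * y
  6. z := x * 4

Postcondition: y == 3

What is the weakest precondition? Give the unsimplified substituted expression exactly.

post: y == 3
stmt 6: z := x * 4  -- replace 0 occurrence(s) of z with (x * 4)
  => y == 3
stmt 5: y := y * y  -- replace 1 occurrence(s) of y with (y * y)
  => ( y * y ) == 3
stmt 4: x := 9 + y  -- replace 0 occurrence(s) of x with (9 + y)
  => ( y * y ) == 3
stmt 3: y := x * y  -- replace 2 occurrence(s) of y with (x * y)
  => ( ( x * y ) * ( x * y ) ) == 3
stmt 2: y := x * z  -- replace 2 occurrence(s) of y with (x * z)
  => ( ( x * ( x * z ) ) * ( x * ( x * z ) ) ) == 3
stmt 1: y := z - y  -- replace 0 occurrence(s) of y with (z - y)
  => ( ( x * ( x * z ) ) * ( x * ( x * z ) ) ) == 3

Answer: ( ( x * ( x * z ) ) * ( x * ( x * z ) ) ) == 3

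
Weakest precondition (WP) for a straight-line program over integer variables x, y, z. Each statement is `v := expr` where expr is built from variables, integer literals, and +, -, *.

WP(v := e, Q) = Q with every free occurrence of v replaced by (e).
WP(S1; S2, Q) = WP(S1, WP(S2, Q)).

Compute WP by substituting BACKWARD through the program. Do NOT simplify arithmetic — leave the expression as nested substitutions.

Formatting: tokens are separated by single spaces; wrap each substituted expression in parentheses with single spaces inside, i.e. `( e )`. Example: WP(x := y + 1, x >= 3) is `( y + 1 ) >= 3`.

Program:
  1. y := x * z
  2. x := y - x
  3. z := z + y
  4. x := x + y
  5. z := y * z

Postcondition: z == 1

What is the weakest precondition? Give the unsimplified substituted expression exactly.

Answer: ( ( x * z ) * ( z + ( x * z ) ) ) == 1

Derivation:
post: z == 1
stmt 5: z := y * z  -- replace 1 occurrence(s) of z with (y * z)
  => ( y * z ) == 1
stmt 4: x := x + y  -- replace 0 occurrence(s) of x with (x + y)
  => ( y * z ) == 1
stmt 3: z := z + y  -- replace 1 occurrence(s) of z with (z + y)
  => ( y * ( z + y ) ) == 1
stmt 2: x := y - x  -- replace 0 occurrence(s) of x with (y - x)
  => ( y * ( z + y ) ) == 1
stmt 1: y := x * z  -- replace 2 occurrence(s) of y with (x * z)
  => ( ( x * z ) * ( z + ( x * z ) ) ) == 1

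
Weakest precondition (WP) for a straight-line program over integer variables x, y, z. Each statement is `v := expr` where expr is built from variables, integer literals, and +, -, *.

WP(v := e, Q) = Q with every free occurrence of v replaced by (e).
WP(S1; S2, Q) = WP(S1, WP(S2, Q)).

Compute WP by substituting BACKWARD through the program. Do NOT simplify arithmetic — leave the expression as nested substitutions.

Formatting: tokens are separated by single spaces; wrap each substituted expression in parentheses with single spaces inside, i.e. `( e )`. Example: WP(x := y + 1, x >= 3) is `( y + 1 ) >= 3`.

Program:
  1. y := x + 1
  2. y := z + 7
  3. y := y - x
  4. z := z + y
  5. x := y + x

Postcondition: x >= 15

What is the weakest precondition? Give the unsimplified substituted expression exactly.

post: x >= 15
stmt 5: x := y + x  -- replace 1 occurrence(s) of x with (y + x)
  => ( y + x ) >= 15
stmt 4: z := z + y  -- replace 0 occurrence(s) of z with (z + y)
  => ( y + x ) >= 15
stmt 3: y := y - x  -- replace 1 occurrence(s) of y with (y - x)
  => ( ( y - x ) + x ) >= 15
stmt 2: y := z + 7  -- replace 1 occurrence(s) of y with (z + 7)
  => ( ( ( z + 7 ) - x ) + x ) >= 15
stmt 1: y := x + 1  -- replace 0 occurrence(s) of y with (x + 1)
  => ( ( ( z + 7 ) - x ) + x ) >= 15

Answer: ( ( ( z + 7 ) - x ) + x ) >= 15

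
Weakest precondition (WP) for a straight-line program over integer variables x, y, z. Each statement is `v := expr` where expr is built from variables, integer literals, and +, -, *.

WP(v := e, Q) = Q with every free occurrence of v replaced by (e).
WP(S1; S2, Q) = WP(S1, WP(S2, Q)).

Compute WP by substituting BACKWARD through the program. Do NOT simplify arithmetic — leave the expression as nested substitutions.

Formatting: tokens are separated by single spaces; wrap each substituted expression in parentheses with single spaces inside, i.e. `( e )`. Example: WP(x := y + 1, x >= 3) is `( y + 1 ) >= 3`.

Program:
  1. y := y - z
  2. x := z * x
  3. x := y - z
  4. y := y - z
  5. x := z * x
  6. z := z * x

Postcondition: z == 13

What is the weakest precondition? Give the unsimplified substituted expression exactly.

post: z == 13
stmt 6: z := z * x  -- replace 1 occurrence(s) of z with (z * x)
  => ( z * x ) == 13
stmt 5: x := z * x  -- replace 1 occurrence(s) of x with (z * x)
  => ( z * ( z * x ) ) == 13
stmt 4: y := y - z  -- replace 0 occurrence(s) of y with (y - z)
  => ( z * ( z * x ) ) == 13
stmt 3: x := y - z  -- replace 1 occurrence(s) of x with (y - z)
  => ( z * ( z * ( y - z ) ) ) == 13
stmt 2: x := z * x  -- replace 0 occurrence(s) of x with (z * x)
  => ( z * ( z * ( y - z ) ) ) == 13
stmt 1: y := y - z  -- replace 1 occurrence(s) of y with (y - z)
  => ( z * ( z * ( ( y - z ) - z ) ) ) == 13

Answer: ( z * ( z * ( ( y - z ) - z ) ) ) == 13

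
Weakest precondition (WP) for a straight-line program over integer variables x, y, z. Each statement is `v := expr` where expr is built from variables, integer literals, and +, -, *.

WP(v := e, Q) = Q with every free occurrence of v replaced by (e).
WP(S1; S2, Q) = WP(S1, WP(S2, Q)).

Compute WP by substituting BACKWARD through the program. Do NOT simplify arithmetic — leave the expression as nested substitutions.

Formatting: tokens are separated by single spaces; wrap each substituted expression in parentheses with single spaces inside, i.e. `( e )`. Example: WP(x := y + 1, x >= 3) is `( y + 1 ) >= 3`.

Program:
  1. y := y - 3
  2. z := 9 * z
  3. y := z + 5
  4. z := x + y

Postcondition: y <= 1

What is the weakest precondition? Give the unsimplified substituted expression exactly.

post: y <= 1
stmt 4: z := x + y  -- replace 0 occurrence(s) of z with (x + y)
  => y <= 1
stmt 3: y := z + 5  -- replace 1 occurrence(s) of y with (z + 5)
  => ( z + 5 ) <= 1
stmt 2: z := 9 * z  -- replace 1 occurrence(s) of z with (9 * z)
  => ( ( 9 * z ) + 5 ) <= 1
stmt 1: y := y - 3  -- replace 0 occurrence(s) of y with (y - 3)
  => ( ( 9 * z ) + 5 ) <= 1

Answer: ( ( 9 * z ) + 5 ) <= 1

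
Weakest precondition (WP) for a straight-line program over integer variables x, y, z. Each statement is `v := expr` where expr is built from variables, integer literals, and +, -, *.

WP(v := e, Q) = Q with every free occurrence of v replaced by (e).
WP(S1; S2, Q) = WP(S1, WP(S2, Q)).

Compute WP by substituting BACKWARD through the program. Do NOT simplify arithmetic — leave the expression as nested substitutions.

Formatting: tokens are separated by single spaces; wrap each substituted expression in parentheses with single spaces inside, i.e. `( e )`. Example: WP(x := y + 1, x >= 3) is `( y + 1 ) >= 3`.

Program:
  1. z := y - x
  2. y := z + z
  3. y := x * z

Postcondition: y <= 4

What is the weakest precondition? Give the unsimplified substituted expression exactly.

post: y <= 4
stmt 3: y := x * z  -- replace 1 occurrence(s) of y with (x * z)
  => ( x * z ) <= 4
stmt 2: y := z + z  -- replace 0 occurrence(s) of y with (z + z)
  => ( x * z ) <= 4
stmt 1: z := y - x  -- replace 1 occurrence(s) of z with (y - x)
  => ( x * ( y - x ) ) <= 4

Answer: ( x * ( y - x ) ) <= 4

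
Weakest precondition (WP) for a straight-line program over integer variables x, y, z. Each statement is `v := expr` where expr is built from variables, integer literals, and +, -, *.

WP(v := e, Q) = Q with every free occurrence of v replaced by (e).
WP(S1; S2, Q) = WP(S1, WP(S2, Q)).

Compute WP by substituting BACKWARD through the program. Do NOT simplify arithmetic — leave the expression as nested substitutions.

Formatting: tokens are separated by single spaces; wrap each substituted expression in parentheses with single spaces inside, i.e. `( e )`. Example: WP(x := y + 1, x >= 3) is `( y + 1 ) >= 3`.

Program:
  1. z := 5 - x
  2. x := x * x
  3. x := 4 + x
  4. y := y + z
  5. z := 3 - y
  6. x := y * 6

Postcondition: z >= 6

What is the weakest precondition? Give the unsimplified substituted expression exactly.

post: z >= 6
stmt 6: x := y * 6  -- replace 0 occurrence(s) of x with (y * 6)
  => z >= 6
stmt 5: z := 3 - y  -- replace 1 occurrence(s) of z with (3 - y)
  => ( 3 - y ) >= 6
stmt 4: y := y + z  -- replace 1 occurrence(s) of y with (y + z)
  => ( 3 - ( y + z ) ) >= 6
stmt 3: x := 4 + x  -- replace 0 occurrence(s) of x with (4 + x)
  => ( 3 - ( y + z ) ) >= 6
stmt 2: x := x * x  -- replace 0 occurrence(s) of x with (x * x)
  => ( 3 - ( y + z ) ) >= 6
stmt 1: z := 5 - x  -- replace 1 occurrence(s) of z with (5 - x)
  => ( 3 - ( y + ( 5 - x ) ) ) >= 6

Answer: ( 3 - ( y + ( 5 - x ) ) ) >= 6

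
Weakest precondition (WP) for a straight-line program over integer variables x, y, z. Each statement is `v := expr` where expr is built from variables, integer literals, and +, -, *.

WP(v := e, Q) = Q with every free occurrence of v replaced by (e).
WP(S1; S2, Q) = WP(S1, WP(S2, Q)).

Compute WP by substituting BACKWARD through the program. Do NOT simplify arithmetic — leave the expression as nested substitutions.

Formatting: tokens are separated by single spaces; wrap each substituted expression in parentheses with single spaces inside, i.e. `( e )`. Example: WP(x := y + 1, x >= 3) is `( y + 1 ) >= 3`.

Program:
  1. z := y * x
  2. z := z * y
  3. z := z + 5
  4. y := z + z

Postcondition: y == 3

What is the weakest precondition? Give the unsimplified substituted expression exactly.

post: y == 3
stmt 4: y := z + z  -- replace 1 occurrence(s) of y with (z + z)
  => ( z + z ) == 3
stmt 3: z := z + 5  -- replace 2 occurrence(s) of z with (z + 5)
  => ( ( z + 5 ) + ( z + 5 ) ) == 3
stmt 2: z := z * y  -- replace 2 occurrence(s) of z with (z * y)
  => ( ( ( z * y ) + 5 ) + ( ( z * y ) + 5 ) ) == 3
stmt 1: z := y * x  -- replace 2 occurrence(s) of z with (y * x)
  => ( ( ( ( y * x ) * y ) + 5 ) + ( ( ( y * x ) * y ) + 5 ) ) == 3

Answer: ( ( ( ( y * x ) * y ) + 5 ) + ( ( ( y * x ) * y ) + 5 ) ) == 3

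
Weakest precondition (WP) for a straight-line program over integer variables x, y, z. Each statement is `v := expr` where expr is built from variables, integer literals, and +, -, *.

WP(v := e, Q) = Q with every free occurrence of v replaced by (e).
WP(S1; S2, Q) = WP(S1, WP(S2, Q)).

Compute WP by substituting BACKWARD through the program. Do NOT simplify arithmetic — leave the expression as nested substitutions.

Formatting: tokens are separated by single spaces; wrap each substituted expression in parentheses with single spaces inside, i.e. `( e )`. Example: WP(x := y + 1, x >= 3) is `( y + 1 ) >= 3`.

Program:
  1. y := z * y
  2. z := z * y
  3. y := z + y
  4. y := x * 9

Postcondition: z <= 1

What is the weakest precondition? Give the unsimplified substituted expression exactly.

post: z <= 1
stmt 4: y := x * 9  -- replace 0 occurrence(s) of y with (x * 9)
  => z <= 1
stmt 3: y := z + y  -- replace 0 occurrence(s) of y with (z + y)
  => z <= 1
stmt 2: z := z * y  -- replace 1 occurrence(s) of z with (z * y)
  => ( z * y ) <= 1
stmt 1: y := z * y  -- replace 1 occurrence(s) of y with (z * y)
  => ( z * ( z * y ) ) <= 1

Answer: ( z * ( z * y ) ) <= 1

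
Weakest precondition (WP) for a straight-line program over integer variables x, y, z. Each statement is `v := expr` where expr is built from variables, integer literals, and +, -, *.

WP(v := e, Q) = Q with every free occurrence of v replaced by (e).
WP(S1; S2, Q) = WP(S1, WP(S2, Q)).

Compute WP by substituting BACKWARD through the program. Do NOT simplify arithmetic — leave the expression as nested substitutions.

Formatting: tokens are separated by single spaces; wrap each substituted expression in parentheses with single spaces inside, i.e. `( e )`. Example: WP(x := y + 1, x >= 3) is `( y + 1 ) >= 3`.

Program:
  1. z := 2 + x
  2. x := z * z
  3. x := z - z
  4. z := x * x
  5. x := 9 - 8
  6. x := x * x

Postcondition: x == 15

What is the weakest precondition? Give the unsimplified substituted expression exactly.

post: x == 15
stmt 6: x := x * x  -- replace 1 occurrence(s) of x with (x * x)
  => ( x * x ) == 15
stmt 5: x := 9 - 8  -- replace 2 occurrence(s) of x with (9 - 8)
  => ( ( 9 - 8 ) * ( 9 - 8 ) ) == 15
stmt 4: z := x * x  -- replace 0 occurrence(s) of z with (x * x)
  => ( ( 9 - 8 ) * ( 9 - 8 ) ) == 15
stmt 3: x := z - z  -- replace 0 occurrence(s) of x with (z - z)
  => ( ( 9 - 8 ) * ( 9 - 8 ) ) == 15
stmt 2: x := z * z  -- replace 0 occurrence(s) of x with (z * z)
  => ( ( 9 - 8 ) * ( 9 - 8 ) ) == 15
stmt 1: z := 2 + x  -- replace 0 occurrence(s) of z with (2 + x)
  => ( ( 9 - 8 ) * ( 9 - 8 ) ) == 15

Answer: ( ( 9 - 8 ) * ( 9 - 8 ) ) == 15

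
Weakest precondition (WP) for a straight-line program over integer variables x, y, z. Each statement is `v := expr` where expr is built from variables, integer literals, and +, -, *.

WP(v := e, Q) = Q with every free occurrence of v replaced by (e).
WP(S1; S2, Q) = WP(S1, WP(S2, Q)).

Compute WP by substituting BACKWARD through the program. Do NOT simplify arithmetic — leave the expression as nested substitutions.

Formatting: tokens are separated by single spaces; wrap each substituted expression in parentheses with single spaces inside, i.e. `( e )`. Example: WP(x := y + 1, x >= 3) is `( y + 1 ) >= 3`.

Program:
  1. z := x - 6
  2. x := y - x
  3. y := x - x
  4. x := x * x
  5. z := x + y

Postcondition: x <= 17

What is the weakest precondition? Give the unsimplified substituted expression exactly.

Answer: ( ( y - x ) * ( y - x ) ) <= 17

Derivation:
post: x <= 17
stmt 5: z := x + y  -- replace 0 occurrence(s) of z with (x + y)
  => x <= 17
stmt 4: x := x * x  -- replace 1 occurrence(s) of x with (x * x)
  => ( x * x ) <= 17
stmt 3: y := x - x  -- replace 0 occurrence(s) of y with (x - x)
  => ( x * x ) <= 17
stmt 2: x := y - x  -- replace 2 occurrence(s) of x with (y - x)
  => ( ( y - x ) * ( y - x ) ) <= 17
stmt 1: z := x - 6  -- replace 0 occurrence(s) of z with (x - 6)
  => ( ( y - x ) * ( y - x ) ) <= 17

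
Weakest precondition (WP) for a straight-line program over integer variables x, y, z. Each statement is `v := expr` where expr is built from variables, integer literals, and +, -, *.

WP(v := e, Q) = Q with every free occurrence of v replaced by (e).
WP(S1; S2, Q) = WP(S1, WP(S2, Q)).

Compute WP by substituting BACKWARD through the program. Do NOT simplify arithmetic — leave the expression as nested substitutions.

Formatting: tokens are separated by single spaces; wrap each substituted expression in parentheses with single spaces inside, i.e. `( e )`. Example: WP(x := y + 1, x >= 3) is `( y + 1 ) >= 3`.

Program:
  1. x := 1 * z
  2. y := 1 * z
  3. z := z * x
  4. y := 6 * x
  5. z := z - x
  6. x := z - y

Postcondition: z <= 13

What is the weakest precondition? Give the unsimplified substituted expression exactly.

post: z <= 13
stmt 6: x := z - y  -- replace 0 occurrence(s) of x with (z - y)
  => z <= 13
stmt 5: z := z - x  -- replace 1 occurrence(s) of z with (z - x)
  => ( z - x ) <= 13
stmt 4: y := 6 * x  -- replace 0 occurrence(s) of y with (6 * x)
  => ( z - x ) <= 13
stmt 3: z := z * x  -- replace 1 occurrence(s) of z with (z * x)
  => ( ( z * x ) - x ) <= 13
stmt 2: y := 1 * z  -- replace 0 occurrence(s) of y with (1 * z)
  => ( ( z * x ) - x ) <= 13
stmt 1: x := 1 * z  -- replace 2 occurrence(s) of x with (1 * z)
  => ( ( z * ( 1 * z ) ) - ( 1 * z ) ) <= 13

Answer: ( ( z * ( 1 * z ) ) - ( 1 * z ) ) <= 13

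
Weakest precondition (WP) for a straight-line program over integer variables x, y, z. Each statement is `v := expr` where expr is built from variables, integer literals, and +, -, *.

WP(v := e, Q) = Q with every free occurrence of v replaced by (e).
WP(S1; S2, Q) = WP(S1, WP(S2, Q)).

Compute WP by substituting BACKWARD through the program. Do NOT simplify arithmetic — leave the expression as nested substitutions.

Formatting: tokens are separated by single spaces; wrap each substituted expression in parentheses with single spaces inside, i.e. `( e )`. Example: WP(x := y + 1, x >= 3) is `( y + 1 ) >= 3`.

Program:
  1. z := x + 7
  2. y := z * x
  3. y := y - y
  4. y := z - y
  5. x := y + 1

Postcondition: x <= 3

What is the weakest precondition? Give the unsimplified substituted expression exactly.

post: x <= 3
stmt 5: x := y + 1  -- replace 1 occurrence(s) of x with (y + 1)
  => ( y + 1 ) <= 3
stmt 4: y := z - y  -- replace 1 occurrence(s) of y with (z - y)
  => ( ( z - y ) + 1 ) <= 3
stmt 3: y := y - y  -- replace 1 occurrence(s) of y with (y - y)
  => ( ( z - ( y - y ) ) + 1 ) <= 3
stmt 2: y := z * x  -- replace 2 occurrence(s) of y with (z * x)
  => ( ( z - ( ( z * x ) - ( z * x ) ) ) + 1 ) <= 3
stmt 1: z := x + 7  -- replace 3 occurrence(s) of z with (x + 7)
  => ( ( ( x + 7 ) - ( ( ( x + 7 ) * x ) - ( ( x + 7 ) * x ) ) ) + 1 ) <= 3

Answer: ( ( ( x + 7 ) - ( ( ( x + 7 ) * x ) - ( ( x + 7 ) * x ) ) ) + 1 ) <= 3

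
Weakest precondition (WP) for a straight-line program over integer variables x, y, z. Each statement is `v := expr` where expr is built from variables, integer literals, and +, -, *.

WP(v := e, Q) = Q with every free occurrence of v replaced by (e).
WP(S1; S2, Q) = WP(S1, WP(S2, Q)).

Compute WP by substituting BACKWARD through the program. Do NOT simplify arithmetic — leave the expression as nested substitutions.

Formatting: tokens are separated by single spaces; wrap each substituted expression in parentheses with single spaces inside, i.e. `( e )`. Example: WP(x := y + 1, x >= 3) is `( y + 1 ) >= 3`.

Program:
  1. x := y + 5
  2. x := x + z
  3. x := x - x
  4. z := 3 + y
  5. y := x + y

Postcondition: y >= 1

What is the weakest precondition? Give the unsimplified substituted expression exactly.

post: y >= 1
stmt 5: y := x + y  -- replace 1 occurrence(s) of y with (x + y)
  => ( x + y ) >= 1
stmt 4: z := 3 + y  -- replace 0 occurrence(s) of z with (3 + y)
  => ( x + y ) >= 1
stmt 3: x := x - x  -- replace 1 occurrence(s) of x with (x - x)
  => ( ( x - x ) + y ) >= 1
stmt 2: x := x + z  -- replace 2 occurrence(s) of x with (x + z)
  => ( ( ( x + z ) - ( x + z ) ) + y ) >= 1
stmt 1: x := y + 5  -- replace 2 occurrence(s) of x with (y + 5)
  => ( ( ( ( y + 5 ) + z ) - ( ( y + 5 ) + z ) ) + y ) >= 1

Answer: ( ( ( ( y + 5 ) + z ) - ( ( y + 5 ) + z ) ) + y ) >= 1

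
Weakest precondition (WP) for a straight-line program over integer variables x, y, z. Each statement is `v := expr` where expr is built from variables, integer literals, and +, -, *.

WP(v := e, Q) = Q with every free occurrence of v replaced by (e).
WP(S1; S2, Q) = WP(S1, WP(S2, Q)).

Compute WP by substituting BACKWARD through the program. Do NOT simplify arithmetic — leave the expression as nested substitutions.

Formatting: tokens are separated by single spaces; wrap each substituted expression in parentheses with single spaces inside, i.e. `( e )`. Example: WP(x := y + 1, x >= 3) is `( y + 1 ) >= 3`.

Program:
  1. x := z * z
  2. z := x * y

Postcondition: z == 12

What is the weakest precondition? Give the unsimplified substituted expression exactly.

Answer: ( ( z * z ) * y ) == 12

Derivation:
post: z == 12
stmt 2: z := x * y  -- replace 1 occurrence(s) of z with (x * y)
  => ( x * y ) == 12
stmt 1: x := z * z  -- replace 1 occurrence(s) of x with (z * z)
  => ( ( z * z ) * y ) == 12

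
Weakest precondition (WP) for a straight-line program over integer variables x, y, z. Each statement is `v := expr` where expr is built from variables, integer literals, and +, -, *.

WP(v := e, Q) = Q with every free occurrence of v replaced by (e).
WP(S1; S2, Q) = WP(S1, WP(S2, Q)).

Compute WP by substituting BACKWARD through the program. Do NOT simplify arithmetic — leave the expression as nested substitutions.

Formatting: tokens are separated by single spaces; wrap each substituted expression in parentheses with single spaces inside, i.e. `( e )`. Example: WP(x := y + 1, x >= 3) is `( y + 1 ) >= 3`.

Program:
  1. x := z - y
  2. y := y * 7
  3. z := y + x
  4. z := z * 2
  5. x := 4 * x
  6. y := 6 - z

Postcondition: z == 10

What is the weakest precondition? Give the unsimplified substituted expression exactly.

post: z == 10
stmt 6: y := 6 - z  -- replace 0 occurrence(s) of y with (6 - z)
  => z == 10
stmt 5: x := 4 * x  -- replace 0 occurrence(s) of x with (4 * x)
  => z == 10
stmt 4: z := z * 2  -- replace 1 occurrence(s) of z with (z * 2)
  => ( z * 2 ) == 10
stmt 3: z := y + x  -- replace 1 occurrence(s) of z with (y + x)
  => ( ( y + x ) * 2 ) == 10
stmt 2: y := y * 7  -- replace 1 occurrence(s) of y with (y * 7)
  => ( ( ( y * 7 ) + x ) * 2 ) == 10
stmt 1: x := z - y  -- replace 1 occurrence(s) of x with (z - y)
  => ( ( ( y * 7 ) + ( z - y ) ) * 2 ) == 10

Answer: ( ( ( y * 7 ) + ( z - y ) ) * 2 ) == 10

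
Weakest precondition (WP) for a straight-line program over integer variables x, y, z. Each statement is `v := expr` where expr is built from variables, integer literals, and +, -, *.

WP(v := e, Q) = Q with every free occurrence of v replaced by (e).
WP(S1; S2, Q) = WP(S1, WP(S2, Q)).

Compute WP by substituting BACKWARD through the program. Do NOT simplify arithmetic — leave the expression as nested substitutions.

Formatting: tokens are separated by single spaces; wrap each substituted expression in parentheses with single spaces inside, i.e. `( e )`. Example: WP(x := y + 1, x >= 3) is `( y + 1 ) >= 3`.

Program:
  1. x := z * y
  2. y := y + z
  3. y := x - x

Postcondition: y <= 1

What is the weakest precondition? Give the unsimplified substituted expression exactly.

post: y <= 1
stmt 3: y := x - x  -- replace 1 occurrence(s) of y with (x - x)
  => ( x - x ) <= 1
stmt 2: y := y + z  -- replace 0 occurrence(s) of y with (y + z)
  => ( x - x ) <= 1
stmt 1: x := z * y  -- replace 2 occurrence(s) of x with (z * y)
  => ( ( z * y ) - ( z * y ) ) <= 1

Answer: ( ( z * y ) - ( z * y ) ) <= 1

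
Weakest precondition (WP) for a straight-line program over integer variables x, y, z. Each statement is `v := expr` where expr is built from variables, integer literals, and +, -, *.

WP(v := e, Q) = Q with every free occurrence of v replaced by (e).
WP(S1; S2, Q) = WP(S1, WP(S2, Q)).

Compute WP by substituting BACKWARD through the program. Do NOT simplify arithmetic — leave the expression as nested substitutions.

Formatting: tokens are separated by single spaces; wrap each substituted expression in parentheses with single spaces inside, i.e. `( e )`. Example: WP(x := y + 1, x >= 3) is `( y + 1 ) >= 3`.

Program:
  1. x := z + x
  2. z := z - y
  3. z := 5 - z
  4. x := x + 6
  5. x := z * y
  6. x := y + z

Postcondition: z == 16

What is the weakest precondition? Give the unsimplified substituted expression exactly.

Answer: ( 5 - ( z - y ) ) == 16

Derivation:
post: z == 16
stmt 6: x := y + z  -- replace 0 occurrence(s) of x with (y + z)
  => z == 16
stmt 5: x := z * y  -- replace 0 occurrence(s) of x with (z * y)
  => z == 16
stmt 4: x := x + 6  -- replace 0 occurrence(s) of x with (x + 6)
  => z == 16
stmt 3: z := 5 - z  -- replace 1 occurrence(s) of z with (5 - z)
  => ( 5 - z ) == 16
stmt 2: z := z - y  -- replace 1 occurrence(s) of z with (z - y)
  => ( 5 - ( z - y ) ) == 16
stmt 1: x := z + x  -- replace 0 occurrence(s) of x with (z + x)
  => ( 5 - ( z - y ) ) == 16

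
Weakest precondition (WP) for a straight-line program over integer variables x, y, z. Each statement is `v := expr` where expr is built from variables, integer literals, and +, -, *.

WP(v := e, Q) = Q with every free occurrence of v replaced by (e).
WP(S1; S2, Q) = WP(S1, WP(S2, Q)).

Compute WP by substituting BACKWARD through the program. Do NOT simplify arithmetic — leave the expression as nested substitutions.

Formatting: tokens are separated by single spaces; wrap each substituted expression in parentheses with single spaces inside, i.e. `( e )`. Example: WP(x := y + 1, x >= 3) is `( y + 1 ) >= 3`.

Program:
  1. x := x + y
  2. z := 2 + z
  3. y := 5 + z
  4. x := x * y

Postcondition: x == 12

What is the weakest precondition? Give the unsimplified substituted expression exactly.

post: x == 12
stmt 4: x := x * y  -- replace 1 occurrence(s) of x with (x * y)
  => ( x * y ) == 12
stmt 3: y := 5 + z  -- replace 1 occurrence(s) of y with (5 + z)
  => ( x * ( 5 + z ) ) == 12
stmt 2: z := 2 + z  -- replace 1 occurrence(s) of z with (2 + z)
  => ( x * ( 5 + ( 2 + z ) ) ) == 12
stmt 1: x := x + y  -- replace 1 occurrence(s) of x with (x + y)
  => ( ( x + y ) * ( 5 + ( 2 + z ) ) ) == 12

Answer: ( ( x + y ) * ( 5 + ( 2 + z ) ) ) == 12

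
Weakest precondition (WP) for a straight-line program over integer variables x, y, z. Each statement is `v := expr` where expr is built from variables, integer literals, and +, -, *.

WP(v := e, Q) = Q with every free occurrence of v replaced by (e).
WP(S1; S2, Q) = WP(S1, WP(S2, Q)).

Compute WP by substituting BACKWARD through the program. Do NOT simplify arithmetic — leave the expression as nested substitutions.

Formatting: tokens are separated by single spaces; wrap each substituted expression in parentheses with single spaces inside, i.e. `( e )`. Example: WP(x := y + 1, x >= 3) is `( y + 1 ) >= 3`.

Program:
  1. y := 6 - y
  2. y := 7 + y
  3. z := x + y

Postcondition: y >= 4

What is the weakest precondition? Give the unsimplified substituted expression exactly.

Answer: ( 7 + ( 6 - y ) ) >= 4

Derivation:
post: y >= 4
stmt 3: z := x + y  -- replace 0 occurrence(s) of z with (x + y)
  => y >= 4
stmt 2: y := 7 + y  -- replace 1 occurrence(s) of y with (7 + y)
  => ( 7 + y ) >= 4
stmt 1: y := 6 - y  -- replace 1 occurrence(s) of y with (6 - y)
  => ( 7 + ( 6 - y ) ) >= 4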